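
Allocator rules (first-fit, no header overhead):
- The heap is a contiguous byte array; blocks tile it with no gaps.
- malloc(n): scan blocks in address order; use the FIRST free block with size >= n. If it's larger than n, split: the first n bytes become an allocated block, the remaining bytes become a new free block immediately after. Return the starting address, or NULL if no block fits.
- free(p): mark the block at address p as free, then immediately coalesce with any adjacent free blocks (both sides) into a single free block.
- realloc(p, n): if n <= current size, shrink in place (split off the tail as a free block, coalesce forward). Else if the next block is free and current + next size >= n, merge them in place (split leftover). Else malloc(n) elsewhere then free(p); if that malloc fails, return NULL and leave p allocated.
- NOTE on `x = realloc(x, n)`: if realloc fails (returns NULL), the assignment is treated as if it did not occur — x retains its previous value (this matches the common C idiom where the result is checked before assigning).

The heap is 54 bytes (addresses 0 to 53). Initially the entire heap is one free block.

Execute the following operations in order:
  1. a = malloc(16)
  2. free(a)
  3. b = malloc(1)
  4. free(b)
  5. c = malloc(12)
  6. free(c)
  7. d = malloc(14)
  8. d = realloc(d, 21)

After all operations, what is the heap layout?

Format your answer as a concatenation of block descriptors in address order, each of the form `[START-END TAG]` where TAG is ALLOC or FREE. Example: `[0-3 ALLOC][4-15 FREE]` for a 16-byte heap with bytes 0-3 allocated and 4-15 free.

Answer: [0-20 ALLOC][21-53 FREE]

Derivation:
Op 1: a = malloc(16) -> a = 0; heap: [0-15 ALLOC][16-53 FREE]
Op 2: free(a) -> (freed a); heap: [0-53 FREE]
Op 3: b = malloc(1) -> b = 0; heap: [0-0 ALLOC][1-53 FREE]
Op 4: free(b) -> (freed b); heap: [0-53 FREE]
Op 5: c = malloc(12) -> c = 0; heap: [0-11 ALLOC][12-53 FREE]
Op 6: free(c) -> (freed c); heap: [0-53 FREE]
Op 7: d = malloc(14) -> d = 0; heap: [0-13 ALLOC][14-53 FREE]
Op 8: d = realloc(d, 21) -> d = 0; heap: [0-20 ALLOC][21-53 FREE]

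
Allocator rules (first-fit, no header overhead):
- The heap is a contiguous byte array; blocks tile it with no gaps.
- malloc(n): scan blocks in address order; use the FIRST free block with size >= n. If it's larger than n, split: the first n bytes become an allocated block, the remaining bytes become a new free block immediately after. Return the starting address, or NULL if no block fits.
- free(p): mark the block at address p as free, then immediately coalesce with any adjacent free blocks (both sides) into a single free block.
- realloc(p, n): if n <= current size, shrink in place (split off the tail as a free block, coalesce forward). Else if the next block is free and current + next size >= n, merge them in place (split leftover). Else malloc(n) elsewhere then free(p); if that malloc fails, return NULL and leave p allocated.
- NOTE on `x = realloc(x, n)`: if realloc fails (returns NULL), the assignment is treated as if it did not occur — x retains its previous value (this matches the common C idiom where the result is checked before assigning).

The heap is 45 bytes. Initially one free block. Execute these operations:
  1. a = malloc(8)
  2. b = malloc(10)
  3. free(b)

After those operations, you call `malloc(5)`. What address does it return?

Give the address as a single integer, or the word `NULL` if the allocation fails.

Op 1: a = malloc(8) -> a = 0; heap: [0-7 ALLOC][8-44 FREE]
Op 2: b = malloc(10) -> b = 8; heap: [0-7 ALLOC][8-17 ALLOC][18-44 FREE]
Op 3: free(b) -> (freed b); heap: [0-7 ALLOC][8-44 FREE]
malloc(5): first-fit scan over [0-7 ALLOC][8-44 FREE] -> 8

Answer: 8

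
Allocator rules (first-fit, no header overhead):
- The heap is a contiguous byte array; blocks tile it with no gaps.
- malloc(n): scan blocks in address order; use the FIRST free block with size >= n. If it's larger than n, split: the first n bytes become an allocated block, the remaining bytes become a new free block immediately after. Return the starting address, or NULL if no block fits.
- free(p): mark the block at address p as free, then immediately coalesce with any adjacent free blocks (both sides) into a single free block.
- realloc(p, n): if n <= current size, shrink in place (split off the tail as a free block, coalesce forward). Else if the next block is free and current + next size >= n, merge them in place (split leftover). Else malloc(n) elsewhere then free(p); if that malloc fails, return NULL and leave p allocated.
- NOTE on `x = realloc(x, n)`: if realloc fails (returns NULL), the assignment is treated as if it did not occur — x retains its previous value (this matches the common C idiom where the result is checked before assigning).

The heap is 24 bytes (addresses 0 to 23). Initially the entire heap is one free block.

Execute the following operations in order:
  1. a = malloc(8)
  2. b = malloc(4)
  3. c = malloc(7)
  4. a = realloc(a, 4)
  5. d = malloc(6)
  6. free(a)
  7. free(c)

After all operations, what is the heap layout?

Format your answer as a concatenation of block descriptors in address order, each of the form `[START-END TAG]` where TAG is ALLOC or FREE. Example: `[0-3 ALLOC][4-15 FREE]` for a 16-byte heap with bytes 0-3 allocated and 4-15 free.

Op 1: a = malloc(8) -> a = 0; heap: [0-7 ALLOC][8-23 FREE]
Op 2: b = malloc(4) -> b = 8; heap: [0-7 ALLOC][8-11 ALLOC][12-23 FREE]
Op 3: c = malloc(7) -> c = 12; heap: [0-7 ALLOC][8-11 ALLOC][12-18 ALLOC][19-23 FREE]
Op 4: a = realloc(a, 4) -> a = 0; heap: [0-3 ALLOC][4-7 FREE][8-11 ALLOC][12-18 ALLOC][19-23 FREE]
Op 5: d = malloc(6) -> d = NULL; heap: [0-3 ALLOC][4-7 FREE][8-11 ALLOC][12-18 ALLOC][19-23 FREE]
Op 6: free(a) -> (freed a); heap: [0-7 FREE][8-11 ALLOC][12-18 ALLOC][19-23 FREE]
Op 7: free(c) -> (freed c); heap: [0-7 FREE][8-11 ALLOC][12-23 FREE]

Answer: [0-7 FREE][8-11 ALLOC][12-23 FREE]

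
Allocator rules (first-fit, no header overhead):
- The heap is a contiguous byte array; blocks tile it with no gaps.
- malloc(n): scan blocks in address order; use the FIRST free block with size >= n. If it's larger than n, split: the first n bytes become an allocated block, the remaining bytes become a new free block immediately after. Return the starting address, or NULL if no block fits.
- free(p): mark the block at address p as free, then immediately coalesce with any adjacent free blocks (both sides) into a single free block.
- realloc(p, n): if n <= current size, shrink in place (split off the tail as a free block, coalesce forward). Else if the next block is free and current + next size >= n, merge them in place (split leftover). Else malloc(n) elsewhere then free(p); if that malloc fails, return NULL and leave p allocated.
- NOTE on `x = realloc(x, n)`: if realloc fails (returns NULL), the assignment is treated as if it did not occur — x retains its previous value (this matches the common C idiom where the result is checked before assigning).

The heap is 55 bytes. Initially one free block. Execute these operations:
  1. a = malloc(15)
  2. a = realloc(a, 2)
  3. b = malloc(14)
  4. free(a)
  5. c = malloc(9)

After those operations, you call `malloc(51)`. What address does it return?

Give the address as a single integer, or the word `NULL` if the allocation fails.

Answer: NULL

Derivation:
Op 1: a = malloc(15) -> a = 0; heap: [0-14 ALLOC][15-54 FREE]
Op 2: a = realloc(a, 2) -> a = 0; heap: [0-1 ALLOC][2-54 FREE]
Op 3: b = malloc(14) -> b = 2; heap: [0-1 ALLOC][2-15 ALLOC][16-54 FREE]
Op 4: free(a) -> (freed a); heap: [0-1 FREE][2-15 ALLOC][16-54 FREE]
Op 5: c = malloc(9) -> c = 16; heap: [0-1 FREE][2-15 ALLOC][16-24 ALLOC][25-54 FREE]
malloc(51): first-fit scan over [0-1 FREE][2-15 ALLOC][16-24 ALLOC][25-54 FREE] -> NULL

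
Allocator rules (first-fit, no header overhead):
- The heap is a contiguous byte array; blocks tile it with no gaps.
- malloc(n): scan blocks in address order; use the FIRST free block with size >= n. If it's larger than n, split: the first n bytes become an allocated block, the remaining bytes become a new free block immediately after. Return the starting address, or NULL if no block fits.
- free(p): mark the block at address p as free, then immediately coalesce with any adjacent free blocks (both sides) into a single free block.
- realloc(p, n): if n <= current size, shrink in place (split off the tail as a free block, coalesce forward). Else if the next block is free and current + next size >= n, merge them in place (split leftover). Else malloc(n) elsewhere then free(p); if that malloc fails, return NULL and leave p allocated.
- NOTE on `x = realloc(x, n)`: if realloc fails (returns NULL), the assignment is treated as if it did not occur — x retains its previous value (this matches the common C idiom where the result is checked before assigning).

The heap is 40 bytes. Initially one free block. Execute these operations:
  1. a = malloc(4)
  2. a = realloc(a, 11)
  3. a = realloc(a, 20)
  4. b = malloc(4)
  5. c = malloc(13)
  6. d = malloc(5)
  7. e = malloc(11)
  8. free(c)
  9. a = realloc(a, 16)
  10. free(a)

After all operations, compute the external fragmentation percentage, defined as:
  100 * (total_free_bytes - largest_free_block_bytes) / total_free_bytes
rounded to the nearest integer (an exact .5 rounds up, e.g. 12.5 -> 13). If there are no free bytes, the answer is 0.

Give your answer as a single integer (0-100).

Answer: 44

Derivation:
Op 1: a = malloc(4) -> a = 0; heap: [0-3 ALLOC][4-39 FREE]
Op 2: a = realloc(a, 11) -> a = 0; heap: [0-10 ALLOC][11-39 FREE]
Op 3: a = realloc(a, 20) -> a = 0; heap: [0-19 ALLOC][20-39 FREE]
Op 4: b = malloc(4) -> b = 20; heap: [0-19 ALLOC][20-23 ALLOC][24-39 FREE]
Op 5: c = malloc(13) -> c = 24; heap: [0-19 ALLOC][20-23 ALLOC][24-36 ALLOC][37-39 FREE]
Op 6: d = malloc(5) -> d = NULL; heap: [0-19 ALLOC][20-23 ALLOC][24-36 ALLOC][37-39 FREE]
Op 7: e = malloc(11) -> e = NULL; heap: [0-19 ALLOC][20-23 ALLOC][24-36 ALLOC][37-39 FREE]
Op 8: free(c) -> (freed c); heap: [0-19 ALLOC][20-23 ALLOC][24-39 FREE]
Op 9: a = realloc(a, 16) -> a = 0; heap: [0-15 ALLOC][16-19 FREE][20-23 ALLOC][24-39 FREE]
Op 10: free(a) -> (freed a); heap: [0-19 FREE][20-23 ALLOC][24-39 FREE]
Free blocks: [20 16] total_free=36 largest=20 -> 100*(36-20)/36 = 1600/36 ≈ 44.444 -> rounds to 44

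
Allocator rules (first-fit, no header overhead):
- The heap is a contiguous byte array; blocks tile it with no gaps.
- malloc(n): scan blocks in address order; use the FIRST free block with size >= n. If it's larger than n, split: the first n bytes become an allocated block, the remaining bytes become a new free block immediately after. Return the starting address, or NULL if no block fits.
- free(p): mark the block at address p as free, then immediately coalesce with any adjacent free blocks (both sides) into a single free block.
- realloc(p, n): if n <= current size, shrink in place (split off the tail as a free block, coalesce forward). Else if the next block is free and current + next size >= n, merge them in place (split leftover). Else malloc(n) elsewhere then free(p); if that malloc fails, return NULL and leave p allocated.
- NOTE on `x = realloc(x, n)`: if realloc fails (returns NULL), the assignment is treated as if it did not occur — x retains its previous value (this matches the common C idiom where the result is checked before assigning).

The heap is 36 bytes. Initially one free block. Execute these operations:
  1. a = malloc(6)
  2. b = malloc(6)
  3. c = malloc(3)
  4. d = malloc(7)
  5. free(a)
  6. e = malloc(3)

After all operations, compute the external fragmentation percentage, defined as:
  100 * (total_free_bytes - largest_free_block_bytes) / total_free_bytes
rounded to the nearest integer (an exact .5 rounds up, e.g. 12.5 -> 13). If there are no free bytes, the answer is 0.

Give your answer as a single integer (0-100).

Answer: 18

Derivation:
Op 1: a = malloc(6) -> a = 0; heap: [0-5 ALLOC][6-35 FREE]
Op 2: b = malloc(6) -> b = 6; heap: [0-5 ALLOC][6-11 ALLOC][12-35 FREE]
Op 3: c = malloc(3) -> c = 12; heap: [0-5 ALLOC][6-11 ALLOC][12-14 ALLOC][15-35 FREE]
Op 4: d = malloc(7) -> d = 15; heap: [0-5 ALLOC][6-11 ALLOC][12-14 ALLOC][15-21 ALLOC][22-35 FREE]
Op 5: free(a) -> (freed a); heap: [0-5 FREE][6-11 ALLOC][12-14 ALLOC][15-21 ALLOC][22-35 FREE]
Op 6: e = malloc(3) -> e = 0; heap: [0-2 ALLOC][3-5 FREE][6-11 ALLOC][12-14 ALLOC][15-21 ALLOC][22-35 FREE]
Free blocks: [3 14] total_free=17 largest=14 -> 100*(17-14)/17 = 300/17 ≈ 17.647 -> rounds to 18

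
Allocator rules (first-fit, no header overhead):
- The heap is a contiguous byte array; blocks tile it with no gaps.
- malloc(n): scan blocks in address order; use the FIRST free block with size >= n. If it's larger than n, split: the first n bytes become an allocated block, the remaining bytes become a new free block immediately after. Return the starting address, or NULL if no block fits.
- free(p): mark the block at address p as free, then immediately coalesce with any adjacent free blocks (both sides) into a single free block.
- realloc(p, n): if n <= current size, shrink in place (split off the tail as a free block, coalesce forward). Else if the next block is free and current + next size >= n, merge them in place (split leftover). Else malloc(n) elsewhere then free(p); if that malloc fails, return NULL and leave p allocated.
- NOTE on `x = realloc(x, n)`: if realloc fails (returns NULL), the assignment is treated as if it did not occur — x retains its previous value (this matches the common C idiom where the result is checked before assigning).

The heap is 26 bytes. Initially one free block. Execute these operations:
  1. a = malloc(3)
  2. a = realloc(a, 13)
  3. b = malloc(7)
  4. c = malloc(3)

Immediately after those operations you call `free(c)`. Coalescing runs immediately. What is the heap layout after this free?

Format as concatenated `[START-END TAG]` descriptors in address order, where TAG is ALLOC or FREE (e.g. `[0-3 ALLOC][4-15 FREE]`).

Answer: [0-12 ALLOC][13-19 ALLOC][20-25 FREE]

Derivation:
Op 1: a = malloc(3) -> a = 0; heap: [0-2 ALLOC][3-25 FREE]
Op 2: a = realloc(a, 13) -> a = 0; heap: [0-12 ALLOC][13-25 FREE]
Op 3: b = malloc(7) -> b = 13; heap: [0-12 ALLOC][13-19 ALLOC][20-25 FREE]
Op 4: c = malloc(3) -> c = 20; heap: [0-12 ALLOC][13-19 ALLOC][20-22 ALLOC][23-25 FREE]
free(c): c = 20 -> block [20-22 ALLOC]; mark free, coalesce with adjacent free neighbors -> [0-12 ALLOC][13-19 ALLOC][20-25 FREE]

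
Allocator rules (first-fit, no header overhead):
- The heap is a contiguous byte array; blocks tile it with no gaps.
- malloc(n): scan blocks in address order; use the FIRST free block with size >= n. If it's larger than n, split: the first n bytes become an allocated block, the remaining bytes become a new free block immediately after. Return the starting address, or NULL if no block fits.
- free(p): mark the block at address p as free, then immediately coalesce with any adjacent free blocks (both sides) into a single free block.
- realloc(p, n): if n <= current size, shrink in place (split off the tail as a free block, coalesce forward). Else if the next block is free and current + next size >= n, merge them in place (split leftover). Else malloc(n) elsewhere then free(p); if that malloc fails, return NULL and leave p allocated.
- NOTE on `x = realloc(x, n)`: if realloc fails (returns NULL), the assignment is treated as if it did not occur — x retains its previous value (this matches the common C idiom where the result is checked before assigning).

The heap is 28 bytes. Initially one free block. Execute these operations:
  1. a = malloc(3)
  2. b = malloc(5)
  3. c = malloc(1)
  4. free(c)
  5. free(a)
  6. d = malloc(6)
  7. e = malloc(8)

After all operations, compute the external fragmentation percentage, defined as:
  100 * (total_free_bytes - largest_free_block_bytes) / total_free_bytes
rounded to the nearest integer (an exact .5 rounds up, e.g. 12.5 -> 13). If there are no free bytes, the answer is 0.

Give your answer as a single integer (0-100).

Op 1: a = malloc(3) -> a = 0; heap: [0-2 ALLOC][3-27 FREE]
Op 2: b = malloc(5) -> b = 3; heap: [0-2 ALLOC][3-7 ALLOC][8-27 FREE]
Op 3: c = malloc(1) -> c = 8; heap: [0-2 ALLOC][3-7 ALLOC][8-8 ALLOC][9-27 FREE]
Op 4: free(c) -> (freed c); heap: [0-2 ALLOC][3-7 ALLOC][8-27 FREE]
Op 5: free(a) -> (freed a); heap: [0-2 FREE][3-7 ALLOC][8-27 FREE]
Op 6: d = malloc(6) -> d = 8; heap: [0-2 FREE][3-7 ALLOC][8-13 ALLOC][14-27 FREE]
Op 7: e = malloc(8) -> e = 14; heap: [0-2 FREE][3-7 ALLOC][8-13 ALLOC][14-21 ALLOC][22-27 FREE]
Free blocks: [3 6] total_free=9 largest=6 -> 100*(9-6)/9 = 300/9 ≈ 33.333 -> rounds to 33

Answer: 33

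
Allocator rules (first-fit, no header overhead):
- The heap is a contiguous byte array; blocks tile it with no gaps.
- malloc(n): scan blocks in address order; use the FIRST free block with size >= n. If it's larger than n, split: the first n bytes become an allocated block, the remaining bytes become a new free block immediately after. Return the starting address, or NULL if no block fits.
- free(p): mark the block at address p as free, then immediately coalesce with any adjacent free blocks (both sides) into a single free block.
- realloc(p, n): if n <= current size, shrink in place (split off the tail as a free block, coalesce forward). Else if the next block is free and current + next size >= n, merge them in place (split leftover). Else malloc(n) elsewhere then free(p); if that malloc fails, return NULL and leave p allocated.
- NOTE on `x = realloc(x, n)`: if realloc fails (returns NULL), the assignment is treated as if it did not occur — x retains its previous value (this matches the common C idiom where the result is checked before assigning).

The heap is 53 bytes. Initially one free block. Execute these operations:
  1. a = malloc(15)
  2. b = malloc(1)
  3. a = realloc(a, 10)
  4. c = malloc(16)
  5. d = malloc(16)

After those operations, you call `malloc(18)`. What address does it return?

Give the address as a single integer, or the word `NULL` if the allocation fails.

Answer: NULL

Derivation:
Op 1: a = malloc(15) -> a = 0; heap: [0-14 ALLOC][15-52 FREE]
Op 2: b = malloc(1) -> b = 15; heap: [0-14 ALLOC][15-15 ALLOC][16-52 FREE]
Op 3: a = realloc(a, 10) -> a = 0; heap: [0-9 ALLOC][10-14 FREE][15-15 ALLOC][16-52 FREE]
Op 4: c = malloc(16) -> c = 16; heap: [0-9 ALLOC][10-14 FREE][15-15 ALLOC][16-31 ALLOC][32-52 FREE]
Op 5: d = malloc(16) -> d = 32; heap: [0-9 ALLOC][10-14 FREE][15-15 ALLOC][16-31 ALLOC][32-47 ALLOC][48-52 FREE]
malloc(18): first-fit scan over [0-9 ALLOC][10-14 FREE][15-15 ALLOC][16-31 ALLOC][32-47 ALLOC][48-52 FREE] -> NULL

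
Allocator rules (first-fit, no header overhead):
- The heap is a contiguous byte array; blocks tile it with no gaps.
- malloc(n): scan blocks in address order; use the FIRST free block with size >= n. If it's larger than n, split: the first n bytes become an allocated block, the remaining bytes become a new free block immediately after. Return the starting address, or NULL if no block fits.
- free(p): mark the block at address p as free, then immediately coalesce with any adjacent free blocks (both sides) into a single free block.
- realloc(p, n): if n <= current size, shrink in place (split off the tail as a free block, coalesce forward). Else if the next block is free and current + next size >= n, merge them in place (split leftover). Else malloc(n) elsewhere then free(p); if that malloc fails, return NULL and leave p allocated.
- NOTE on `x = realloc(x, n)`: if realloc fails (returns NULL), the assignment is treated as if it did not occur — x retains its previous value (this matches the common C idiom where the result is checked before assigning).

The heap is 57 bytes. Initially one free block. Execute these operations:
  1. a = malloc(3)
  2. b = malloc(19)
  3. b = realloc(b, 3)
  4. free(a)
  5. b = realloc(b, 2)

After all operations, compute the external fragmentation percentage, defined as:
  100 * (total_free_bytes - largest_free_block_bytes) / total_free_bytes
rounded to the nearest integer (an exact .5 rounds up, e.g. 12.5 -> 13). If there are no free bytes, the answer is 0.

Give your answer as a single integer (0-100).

Answer: 5

Derivation:
Op 1: a = malloc(3) -> a = 0; heap: [0-2 ALLOC][3-56 FREE]
Op 2: b = malloc(19) -> b = 3; heap: [0-2 ALLOC][3-21 ALLOC][22-56 FREE]
Op 3: b = realloc(b, 3) -> b = 3; heap: [0-2 ALLOC][3-5 ALLOC][6-56 FREE]
Op 4: free(a) -> (freed a); heap: [0-2 FREE][3-5 ALLOC][6-56 FREE]
Op 5: b = realloc(b, 2) -> b = 3; heap: [0-2 FREE][3-4 ALLOC][5-56 FREE]
Free blocks: [3 52] total_free=55 largest=52 -> 100*(55-52)/55 = 300/55 ≈ 5.455 -> rounds to 5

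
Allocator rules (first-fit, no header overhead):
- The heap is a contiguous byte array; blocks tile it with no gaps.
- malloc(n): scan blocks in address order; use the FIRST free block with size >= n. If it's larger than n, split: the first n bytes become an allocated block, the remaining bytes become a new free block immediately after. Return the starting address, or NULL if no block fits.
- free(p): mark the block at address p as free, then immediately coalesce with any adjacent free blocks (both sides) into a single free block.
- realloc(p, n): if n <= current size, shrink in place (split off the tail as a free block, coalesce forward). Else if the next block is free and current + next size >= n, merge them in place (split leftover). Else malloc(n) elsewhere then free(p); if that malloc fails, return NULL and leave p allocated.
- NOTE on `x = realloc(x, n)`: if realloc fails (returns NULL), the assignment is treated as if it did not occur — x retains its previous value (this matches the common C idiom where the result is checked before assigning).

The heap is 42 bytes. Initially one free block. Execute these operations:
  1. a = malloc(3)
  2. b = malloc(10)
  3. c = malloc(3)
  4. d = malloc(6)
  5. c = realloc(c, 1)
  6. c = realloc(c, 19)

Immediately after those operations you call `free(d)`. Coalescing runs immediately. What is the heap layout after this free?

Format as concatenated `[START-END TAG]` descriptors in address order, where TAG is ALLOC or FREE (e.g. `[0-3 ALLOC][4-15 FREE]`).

Answer: [0-2 ALLOC][3-12 ALLOC][13-21 FREE][22-40 ALLOC][41-41 FREE]

Derivation:
Op 1: a = malloc(3) -> a = 0; heap: [0-2 ALLOC][3-41 FREE]
Op 2: b = malloc(10) -> b = 3; heap: [0-2 ALLOC][3-12 ALLOC][13-41 FREE]
Op 3: c = malloc(3) -> c = 13; heap: [0-2 ALLOC][3-12 ALLOC][13-15 ALLOC][16-41 FREE]
Op 4: d = malloc(6) -> d = 16; heap: [0-2 ALLOC][3-12 ALLOC][13-15 ALLOC][16-21 ALLOC][22-41 FREE]
Op 5: c = realloc(c, 1) -> c = 13; heap: [0-2 ALLOC][3-12 ALLOC][13-13 ALLOC][14-15 FREE][16-21 ALLOC][22-41 FREE]
Op 6: c = realloc(c, 19) -> c = 22; heap: [0-2 ALLOC][3-12 ALLOC][13-15 FREE][16-21 ALLOC][22-40 ALLOC][41-41 FREE]
free(d): d = 16 -> block [16-21 ALLOC]; mark free, coalesce with adjacent free neighbors -> [0-2 ALLOC][3-12 ALLOC][13-21 FREE][22-40 ALLOC][41-41 FREE]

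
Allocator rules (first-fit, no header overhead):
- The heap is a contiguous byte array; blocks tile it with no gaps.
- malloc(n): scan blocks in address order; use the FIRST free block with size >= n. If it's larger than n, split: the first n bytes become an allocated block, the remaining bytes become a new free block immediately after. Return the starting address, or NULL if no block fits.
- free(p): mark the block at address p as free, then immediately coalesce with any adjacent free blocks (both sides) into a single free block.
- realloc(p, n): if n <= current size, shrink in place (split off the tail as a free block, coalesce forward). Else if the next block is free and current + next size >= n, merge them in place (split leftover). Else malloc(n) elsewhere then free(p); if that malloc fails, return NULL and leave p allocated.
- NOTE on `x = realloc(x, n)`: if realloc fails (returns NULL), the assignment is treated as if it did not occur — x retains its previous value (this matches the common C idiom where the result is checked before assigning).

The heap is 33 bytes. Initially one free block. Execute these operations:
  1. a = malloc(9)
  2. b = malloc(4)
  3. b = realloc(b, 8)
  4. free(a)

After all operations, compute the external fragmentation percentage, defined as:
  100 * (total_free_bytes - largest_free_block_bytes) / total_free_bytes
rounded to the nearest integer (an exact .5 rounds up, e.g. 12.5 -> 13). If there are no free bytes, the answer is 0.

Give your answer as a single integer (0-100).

Answer: 36

Derivation:
Op 1: a = malloc(9) -> a = 0; heap: [0-8 ALLOC][9-32 FREE]
Op 2: b = malloc(4) -> b = 9; heap: [0-8 ALLOC][9-12 ALLOC][13-32 FREE]
Op 3: b = realloc(b, 8) -> b = 9; heap: [0-8 ALLOC][9-16 ALLOC][17-32 FREE]
Op 4: free(a) -> (freed a); heap: [0-8 FREE][9-16 ALLOC][17-32 FREE]
Free blocks: [9 16] total_free=25 largest=16 -> 100*(25-16)/25 = 900/25 = 36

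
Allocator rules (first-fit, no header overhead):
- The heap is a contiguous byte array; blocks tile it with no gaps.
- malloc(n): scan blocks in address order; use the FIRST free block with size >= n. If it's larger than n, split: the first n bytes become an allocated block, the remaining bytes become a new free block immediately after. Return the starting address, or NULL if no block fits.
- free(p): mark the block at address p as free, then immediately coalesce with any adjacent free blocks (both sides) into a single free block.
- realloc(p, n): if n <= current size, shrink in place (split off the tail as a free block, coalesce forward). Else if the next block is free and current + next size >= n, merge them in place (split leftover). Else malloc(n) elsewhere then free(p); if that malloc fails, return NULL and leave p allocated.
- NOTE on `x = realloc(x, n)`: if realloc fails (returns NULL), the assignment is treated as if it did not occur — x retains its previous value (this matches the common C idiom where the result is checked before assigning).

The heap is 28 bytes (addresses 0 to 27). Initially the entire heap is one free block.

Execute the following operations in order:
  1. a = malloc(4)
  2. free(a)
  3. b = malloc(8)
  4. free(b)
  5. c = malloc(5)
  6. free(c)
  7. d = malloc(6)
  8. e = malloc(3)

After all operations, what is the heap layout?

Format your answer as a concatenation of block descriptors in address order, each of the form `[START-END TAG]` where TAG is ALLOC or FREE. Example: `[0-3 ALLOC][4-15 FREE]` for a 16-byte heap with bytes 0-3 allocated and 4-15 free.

Op 1: a = malloc(4) -> a = 0; heap: [0-3 ALLOC][4-27 FREE]
Op 2: free(a) -> (freed a); heap: [0-27 FREE]
Op 3: b = malloc(8) -> b = 0; heap: [0-7 ALLOC][8-27 FREE]
Op 4: free(b) -> (freed b); heap: [0-27 FREE]
Op 5: c = malloc(5) -> c = 0; heap: [0-4 ALLOC][5-27 FREE]
Op 6: free(c) -> (freed c); heap: [0-27 FREE]
Op 7: d = malloc(6) -> d = 0; heap: [0-5 ALLOC][6-27 FREE]
Op 8: e = malloc(3) -> e = 6; heap: [0-5 ALLOC][6-8 ALLOC][9-27 FREE]

Answer: [0-5 ALLOC][6-8 ALLOC][9-27 FREE]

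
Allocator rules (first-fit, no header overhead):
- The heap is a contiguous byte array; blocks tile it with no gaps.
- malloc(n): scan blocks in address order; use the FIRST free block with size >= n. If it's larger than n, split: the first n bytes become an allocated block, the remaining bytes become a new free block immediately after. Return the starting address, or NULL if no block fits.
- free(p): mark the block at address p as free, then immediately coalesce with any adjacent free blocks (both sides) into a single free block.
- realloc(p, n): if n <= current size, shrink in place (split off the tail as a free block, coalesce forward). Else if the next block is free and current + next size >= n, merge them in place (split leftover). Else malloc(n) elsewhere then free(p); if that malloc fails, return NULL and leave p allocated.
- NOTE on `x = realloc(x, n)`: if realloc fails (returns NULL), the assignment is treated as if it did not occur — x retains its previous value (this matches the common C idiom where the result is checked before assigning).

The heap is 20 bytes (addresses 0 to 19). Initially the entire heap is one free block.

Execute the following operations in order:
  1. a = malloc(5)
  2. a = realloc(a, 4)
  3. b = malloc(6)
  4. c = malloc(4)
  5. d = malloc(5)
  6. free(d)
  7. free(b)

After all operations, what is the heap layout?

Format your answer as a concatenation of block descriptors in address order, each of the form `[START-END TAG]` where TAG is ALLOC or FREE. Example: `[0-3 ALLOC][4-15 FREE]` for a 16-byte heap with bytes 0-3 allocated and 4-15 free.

Answer: [0-3 ALLOC][4-9 FREE][10-13 ALLOC][14-19 FREE]

Derivation:
Op 1: a = malloc(5) -> a = 0; heap: [0-4 ALLOC][5-19 FREE]
Op 2: a = realloc(a, 4) -> a = 0; heap: [0-3 ALLOC][4-19 FREE]
Op 3: b = malloc(6) -> b = 4; heap: [0-3 ALLOC][4-9 ALLOC][10-19 FREE]
Op 4: c = malloc(4) -> c = 10; heap: [0-3 ALLOC][4-9 ALLOC][10-13 ALLOC][14-19 FREE]
Op 5: d = malloc(5) -> d = 14; heap: [0-3 ALLOC][4-9 ALLOC][10-13 ALLOC][14-18 ALLOC][19-19 FREE]
Op 6: free(d) -> (freed d); heap: [0-3 ALLOC][4-9 ALLOC][10-13 ALLOC][14-19 FREE]
Op 7: free(b) -> (freed b); heap: [0-3 ALLOC][4-9 FREE][10-13 ALLOC][14-19 FREE]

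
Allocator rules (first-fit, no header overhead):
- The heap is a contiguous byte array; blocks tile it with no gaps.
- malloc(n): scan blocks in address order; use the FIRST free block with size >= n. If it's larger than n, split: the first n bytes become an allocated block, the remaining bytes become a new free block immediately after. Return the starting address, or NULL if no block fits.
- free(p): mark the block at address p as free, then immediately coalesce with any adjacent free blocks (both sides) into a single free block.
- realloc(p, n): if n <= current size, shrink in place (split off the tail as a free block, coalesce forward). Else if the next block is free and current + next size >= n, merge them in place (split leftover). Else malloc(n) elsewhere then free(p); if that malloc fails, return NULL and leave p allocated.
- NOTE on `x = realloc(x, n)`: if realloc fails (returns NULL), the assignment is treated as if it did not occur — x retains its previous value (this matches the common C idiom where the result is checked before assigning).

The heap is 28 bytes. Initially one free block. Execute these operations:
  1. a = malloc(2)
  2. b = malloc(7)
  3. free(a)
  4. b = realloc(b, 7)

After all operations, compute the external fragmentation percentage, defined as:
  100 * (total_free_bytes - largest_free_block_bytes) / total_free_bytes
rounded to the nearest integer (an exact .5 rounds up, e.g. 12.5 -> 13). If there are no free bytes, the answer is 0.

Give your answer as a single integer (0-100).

Op 1: a = malloc(2) -> a = 0; heap: [0-1 ALLOC][2-27 FREE]
Op 2: b = malloc(7) -> b = 2; heap: [0-1 ALLOC][2-8 ALLOC][9-27 FREE]
Op 3: free(a) -> (freed a); heap: [0-1 FREE][2-8 ALLOC][9-27 FREE]
Op 4: b = realloc(b, 7) -> b = 2; heap: [0-1 FREE][2-8 ALLOC][9-27 FREE]
Free blocks: [2 19] total_free=21 largest=19 -> 100*(21-19)/21 = 200/21 ≈ 9.524 -> rounds to 10

Answer: 10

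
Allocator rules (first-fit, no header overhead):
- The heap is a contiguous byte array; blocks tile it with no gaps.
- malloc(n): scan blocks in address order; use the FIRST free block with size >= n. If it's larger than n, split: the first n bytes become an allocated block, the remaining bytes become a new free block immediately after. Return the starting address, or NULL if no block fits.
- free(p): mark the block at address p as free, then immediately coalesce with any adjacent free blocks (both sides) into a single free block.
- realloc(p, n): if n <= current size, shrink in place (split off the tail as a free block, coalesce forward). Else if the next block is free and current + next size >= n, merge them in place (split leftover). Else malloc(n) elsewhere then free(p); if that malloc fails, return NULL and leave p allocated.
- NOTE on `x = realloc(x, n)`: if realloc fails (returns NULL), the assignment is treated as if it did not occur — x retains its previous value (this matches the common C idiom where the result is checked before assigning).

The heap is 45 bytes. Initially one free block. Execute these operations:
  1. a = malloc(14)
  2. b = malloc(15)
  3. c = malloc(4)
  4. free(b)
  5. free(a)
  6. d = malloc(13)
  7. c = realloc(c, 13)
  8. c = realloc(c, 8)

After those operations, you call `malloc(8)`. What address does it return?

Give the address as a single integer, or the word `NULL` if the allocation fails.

Answer: 13

Derivation:
Op 1: a = malloc(14) -> a = 0; heap: [0-13 ALLOC][14-44 FREE]
Op 2: b = malloc(15) -> b = 14; heap: [0-13 ALLOC][14-28 ALLOC][29-44 FREE]
Op 3: c = malloc(4) -> c = 29; heap: [0-13 ALLOC][14-28 ALLOC][29-32 ALLOC][33-44 FREE]
Op 4: free(b) -> (freed b); heap: [0-13 ALLOC][14-28 FREE][29-32 ALLOC][33-44 FREE]
Op 5: free(a) -> (freed a); heap: [0-28 FREE][29-32 ALLOC][33-44 FREE]
Op 6: d = malloc(13) -> d = 0; heap: [0-12 ALLOC][13-28 FREE][29-32 ALLOC][33-44 FREE]
Op 7: c = realloc(c, 13) -> c = 29; heap: [0-12 ALLOC][13-28 FREE][29-41 ALLOC][42-44 FREE]
Op 8: c = realloc(c, 8) -> c = 29; heap: [0-12 ALLOC][13-28 FREE][29-36 ALLOC][37-44 FREE]
malloc(8): first-fit scan over [0-12 ALLOC][13-28 FREE][29-36 ALLOC][37-44 FREE] -> 13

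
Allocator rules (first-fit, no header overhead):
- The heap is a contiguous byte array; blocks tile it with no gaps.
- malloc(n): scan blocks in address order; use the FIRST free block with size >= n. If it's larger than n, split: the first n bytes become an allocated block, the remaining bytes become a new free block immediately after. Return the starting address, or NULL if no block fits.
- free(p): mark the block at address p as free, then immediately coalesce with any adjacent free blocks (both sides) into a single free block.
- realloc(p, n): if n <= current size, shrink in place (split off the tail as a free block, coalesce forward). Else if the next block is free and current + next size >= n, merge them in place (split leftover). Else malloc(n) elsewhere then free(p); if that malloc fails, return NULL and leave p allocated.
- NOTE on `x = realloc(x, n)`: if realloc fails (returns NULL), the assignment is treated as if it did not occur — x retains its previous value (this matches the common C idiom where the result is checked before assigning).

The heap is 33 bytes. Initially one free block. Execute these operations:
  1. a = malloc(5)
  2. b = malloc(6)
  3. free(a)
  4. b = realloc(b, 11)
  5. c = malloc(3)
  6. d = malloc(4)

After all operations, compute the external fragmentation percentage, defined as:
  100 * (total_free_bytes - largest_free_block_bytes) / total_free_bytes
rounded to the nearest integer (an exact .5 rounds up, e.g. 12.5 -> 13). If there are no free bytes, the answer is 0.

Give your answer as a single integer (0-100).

Answer: 13

Derivation:
Op 1: a = malloc(5) -> a = 0; heap: [0-4 ALLOC][5-32 FREE]
Op 2: b = malloc(6) -> b = 5; heap: [0-4 ALLOC][5-10 ALLOC][11-32 FREE]
Op 3: free(a) -> (freed a); heap: [0-4 FREE][5-10 ALLOC][11-32 FREE]
Op 4: b = realloc(b, 11) -> b = 5; heap: [0-4 FREE][5-15 ALLOC][16-32 FREE]
Op 5: c = malloc(3) -> c = 0; heap: [0-2 ALLOC][3-4 FREE][5-15 ALLOC][16-32 FREE]
Op 6: d = malloc(4) -> d = 16; heap: [0-2 ALLOC][3-4 FREE][5-15 ALLOC][16-19 ALLOC][20-32 FREE]
Free blocks: [2 13] total_free=15 largest=13 -> 100*(15-13)/15 = 200/15 ≈ 13.333 -> rounds to 13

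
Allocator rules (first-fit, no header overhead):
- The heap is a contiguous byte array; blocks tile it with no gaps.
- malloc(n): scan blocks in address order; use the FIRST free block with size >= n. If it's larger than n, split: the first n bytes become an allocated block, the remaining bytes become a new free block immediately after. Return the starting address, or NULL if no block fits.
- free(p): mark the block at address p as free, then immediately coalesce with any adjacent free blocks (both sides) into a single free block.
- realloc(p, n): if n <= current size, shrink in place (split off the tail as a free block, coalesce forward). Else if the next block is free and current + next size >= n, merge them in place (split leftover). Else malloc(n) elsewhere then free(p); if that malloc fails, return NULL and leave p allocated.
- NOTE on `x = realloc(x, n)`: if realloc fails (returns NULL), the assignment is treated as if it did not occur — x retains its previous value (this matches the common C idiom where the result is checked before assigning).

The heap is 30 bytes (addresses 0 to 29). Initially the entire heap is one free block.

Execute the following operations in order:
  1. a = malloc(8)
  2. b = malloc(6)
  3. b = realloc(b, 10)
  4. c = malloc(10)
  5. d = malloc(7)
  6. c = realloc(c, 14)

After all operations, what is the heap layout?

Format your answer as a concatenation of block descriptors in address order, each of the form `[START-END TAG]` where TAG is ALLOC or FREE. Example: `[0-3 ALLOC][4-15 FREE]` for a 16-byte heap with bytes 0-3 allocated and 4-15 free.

Op 1: a = malloc(8) -> a = 0; heap: [0-7 ALLOC][8-29 FREE]
Op 2: b = malloc(6) -> b = 8; heap: [0-7 ALLOC][8-13 ALLOC][14-29 FREE]
Op 3: b = realloc(b, 10) -> b = 8; heap: [0-7 ALLOC][8-17 ALLOC][18-29 FREE]
Op 4: c = malloc(10) -> c = 18; heap: [0-7 ALLOC][8-17 ALLOC][18-27 ALLOC][28-29 FREE]
Op 5: d = malloc(7) -> d = NULL; heap: [0-7 ALLOC][8-17 ALLOC][18-27 ALLOC][28-29 FREE]
Op 6: c = realloc(c, 14) -> NULL (c unchanged); heap: [0-7 ALLOC][8-17 ALLOC][18-27 ALLOC][28-29 FREE]

Answer: [0-7 ALLOC][8-17 ALLOC][18-27 ALLOC][28-29 FREE]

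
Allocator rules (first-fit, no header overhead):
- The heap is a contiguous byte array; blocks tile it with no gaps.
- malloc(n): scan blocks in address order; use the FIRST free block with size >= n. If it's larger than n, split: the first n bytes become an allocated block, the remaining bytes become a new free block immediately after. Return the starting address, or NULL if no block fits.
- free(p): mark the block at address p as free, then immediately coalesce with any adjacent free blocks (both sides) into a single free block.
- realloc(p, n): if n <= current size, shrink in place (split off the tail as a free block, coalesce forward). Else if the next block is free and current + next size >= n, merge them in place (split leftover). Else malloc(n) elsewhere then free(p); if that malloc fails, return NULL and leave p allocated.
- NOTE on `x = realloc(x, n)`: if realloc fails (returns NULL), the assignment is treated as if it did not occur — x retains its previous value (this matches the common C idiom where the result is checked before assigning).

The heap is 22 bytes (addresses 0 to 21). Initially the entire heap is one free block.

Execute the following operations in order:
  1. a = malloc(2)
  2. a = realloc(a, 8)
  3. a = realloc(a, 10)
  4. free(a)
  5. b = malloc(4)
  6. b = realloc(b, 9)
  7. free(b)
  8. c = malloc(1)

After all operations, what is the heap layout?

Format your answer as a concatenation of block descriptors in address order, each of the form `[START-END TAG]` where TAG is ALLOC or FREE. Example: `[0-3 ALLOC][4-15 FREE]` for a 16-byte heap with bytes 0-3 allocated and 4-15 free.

Op 1: a = malloc(2) -> a = 0; heap: [0-1 ALLOC][2-21 FREE]
Op 2: a = realloc(a, 8) -> a = 0; heap: [0-7 ALLOC][8-21 FREE]
Op 3: a = realloc(a, 10) -> a = 0; heap: [0-9 ALLOC][10-21 FREE]
Op 4: free(a) -> (freed a); heap: [0-21 FREE]
Op 5: b = malloc(4) -> b = 0; heap: [0-3 ALLOC][4-21 FREE]
Op 6: b = realloc(b, 9) -> b = 0; heap: [0-8 ALLOC][9-21 FREE]
Op 7: free(b) -> (freed b); heap: [0-21 FREE]
Op 8: c = malloc(1) -> c = 0; heap: [0-0 ALLOC][1-21 FREE]

Answer: [0-0 ALLOC][1-21 FREE]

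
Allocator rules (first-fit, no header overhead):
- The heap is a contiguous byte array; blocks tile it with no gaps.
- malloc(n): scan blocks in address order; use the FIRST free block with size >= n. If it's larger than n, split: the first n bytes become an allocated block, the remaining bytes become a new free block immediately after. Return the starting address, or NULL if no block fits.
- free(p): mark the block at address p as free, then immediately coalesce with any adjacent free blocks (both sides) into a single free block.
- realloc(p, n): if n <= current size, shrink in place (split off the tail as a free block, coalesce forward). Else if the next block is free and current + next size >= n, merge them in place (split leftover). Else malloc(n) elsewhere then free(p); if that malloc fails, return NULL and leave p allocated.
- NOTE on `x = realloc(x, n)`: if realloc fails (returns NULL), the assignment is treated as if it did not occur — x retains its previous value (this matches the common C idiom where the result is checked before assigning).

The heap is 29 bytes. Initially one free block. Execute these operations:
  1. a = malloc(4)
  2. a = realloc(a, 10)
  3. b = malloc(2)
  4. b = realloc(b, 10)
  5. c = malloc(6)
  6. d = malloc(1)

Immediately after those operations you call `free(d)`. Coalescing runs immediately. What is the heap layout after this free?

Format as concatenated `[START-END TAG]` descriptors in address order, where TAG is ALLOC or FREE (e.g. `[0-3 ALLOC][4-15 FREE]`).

Answer: [0-9 ALLOC][10-19 ALLOC][20-25 ALLOC][26-28 FREE]

Derivation:
Op 1: a = malloc(4) -> a = 0; heap: [0-3 ALLOC][4-28 FREE]
Op 2: a = realloc(a, 10) -> a = 0; heap: [0-9 ALLOC][10-28 FREE]
Op 3: b = malloc(2) -> b = 10; heap: [0-9 ALLOC][10-11 ALLOC][12-28 FREE]
Op 4: b = realloc(b, 10) -> b = 10; heap: [0-9 ALLOC][10-19 ALLOC][20-28 FREE]
Op 5: c = malloc(6) -> c = 20; heap: [0-9 ALLOC][10-19 ALLOC][20-25 ALLOC][26-28 FREE]
Op 6: d = malloc(1) -> d = 26; heap: [0-9 ALLOC][10-19 ALLOC][20-25 ALLOC][26-26 ALLOC][27-28 FREE]
free(d): d = 26 -> block [26-26 ALLOC]; mark free, coalesce with adjacent free neighbors -> [0-9 ALLOC][10-19 ALLOC][20-25 ALLOC][26-28 FREE]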